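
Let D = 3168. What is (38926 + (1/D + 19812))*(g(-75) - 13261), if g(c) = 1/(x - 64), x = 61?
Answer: -925385711405/1188 ≈ -7.7894e+8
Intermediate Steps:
g(c) = -1/3 (g(c) = 1/(61 - 64) = 1/(-3) = -1/3)
(38926 + (1/D + 19812))*(g(-75) - 13261) = (38926 + (1/3168 + 19812))*(-1/3 - 13261) = (38926 + (1/3168 + 19812))*(-39784/3) = (38926 + 62764417/3168)*(-39784/3) = (186081985/3168)*(-39784/3) = -925385711405/1188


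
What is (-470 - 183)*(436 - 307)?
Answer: -84237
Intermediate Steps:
(-470 - 183)*(436 - 307) = -653*129 = -84237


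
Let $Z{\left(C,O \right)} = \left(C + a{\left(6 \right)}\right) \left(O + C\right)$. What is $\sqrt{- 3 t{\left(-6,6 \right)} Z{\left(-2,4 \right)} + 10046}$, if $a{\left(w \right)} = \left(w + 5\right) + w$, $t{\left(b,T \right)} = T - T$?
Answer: $\sqrt{10046} \approx 100.23$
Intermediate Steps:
$t{\left(b,T \right)} = 0$
$a{\left(w \right)} = 5 + 2 w$ ($a{\left(w \right)} = \left(5 + w\right) + w = 5 + 2 w$)
$Z{\left(C,O \right)} = \left(17 + C\right) \left(C + O\right)$ ($Z{\left(C,O \right)} = \left(C + \left(5 + 2 \cdot 6\right)\right) \left(O + C\right) = \left(C + \left(5 + 12\right)\right) \left(C + O\right) = \left(C + 17\right) \left(C + O\right) = \left(17 + C\right) \left(C + O\right)$)
$\sqrt{- 3 t{\left(-6,6 \right)} Z{\left(-2,4 \right)} + 10046} = \sqrt{\left(-3\right) 0 \left(\left(-2\right)^{2} + 17 \left(-2\right) + 17 \cdot 4 - 8\right) + 10046} = \sqrt{0 \left(4 - 34 + 68 - 8\right) + 10046} = \sqrt{0 \cdot 30 + 10046} = \sqrt{0 + 10046} = \sqrt{10046}$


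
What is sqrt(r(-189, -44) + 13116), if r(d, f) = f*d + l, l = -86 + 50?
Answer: 2*sqrt(5349) ≈ 146.27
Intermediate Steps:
l = -36
r(d, f) = -36 + d*f (r(d, f) = f*d - 36 = d*f - 36 = -36 + d*f)
sqrt(r(-189, -44) + 13116) = sqrt((-36 - 189*(-44)) + 13116) = sqrt((-36 + 8316) + 13116) = sqrt(8280 + 13116) = sqrt(21396) = 2*sqrt(5349)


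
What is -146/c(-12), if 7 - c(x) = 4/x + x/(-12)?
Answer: -438/19 ≈ -23.053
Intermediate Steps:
c(x) = 7 - 4/x + x/12 (c(x) = 7 - (4/x + x/(-12)) = 7 - (4/x + x*(-1/12)) = 7 - (4/x - x/12) = 7 + (-4/x + x/12) = 7 - 4/x + x/12)
-146/c(-12) = -146/(7 - 4/(-12) + (1/12)*(-12)) = -146/(7 - 4*(-1/12) - 1) = -146/(7 + ⅓ - 1) = -146/19/3 = -146*3/19 = -438/19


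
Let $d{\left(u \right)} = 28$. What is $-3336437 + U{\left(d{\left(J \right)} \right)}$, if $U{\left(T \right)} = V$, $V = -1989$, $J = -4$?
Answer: $-3338426$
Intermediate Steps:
$U{\left(T \right)} = -1989$
$-3336437 + U{\left(d{\left(J \right)} \right)} = -3336437 - 1989 = -3338426$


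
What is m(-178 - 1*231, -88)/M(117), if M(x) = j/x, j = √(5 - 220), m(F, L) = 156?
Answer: -18252*I*√215/215 ≈ -1244.8*I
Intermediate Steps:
j = I*√215 (j = √(-215) = I*√215 ≈ 14.663*I)
M(x) = I*√215/x (M(x) = (I*√215)/x = I*√215/x)
m(-178 - 1*231, -88)/M(117) = 156/((I*√215/117)) = 156*(-117*I*√215/215) = -18252*I*√215/215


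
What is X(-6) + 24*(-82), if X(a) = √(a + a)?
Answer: -1968 + 2*I*√3 ≈ -1968.0 + 3.4641*I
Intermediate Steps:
X(a) = √2*√a (X(a) = √(2*a) = √2*√a)
X(-6) + 24*(-82) = √2*√(-6) + 24*(-82) = √2*(I*√6) - 1968 = 2*I*√3 - 1968 = -1968 + 2*I*√3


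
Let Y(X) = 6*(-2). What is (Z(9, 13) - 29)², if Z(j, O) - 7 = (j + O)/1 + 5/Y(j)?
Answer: 25/144 ≈ 0.17361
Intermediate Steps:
Y(X) = -12
Z(j, O) = 79/12 + O + j (Z(j, O) = 7 + ((j + O)/1 + 5/(-12)) = 7 + ((O + j)*1 + 5*(-1/12)) = 7 + ((O + j) - 5/12) = 7 + (-5/12 + O + j) = 79/12 + O + j)
(Z(9, 13) - 29)² = ((79/12 + 13 + 9) - 29)² = (343/12 - 29)² = (-5/12)² = 25/144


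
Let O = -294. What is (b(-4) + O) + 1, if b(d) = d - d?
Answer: -293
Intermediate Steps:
b(d) = 0
(b(-4) + O) + 1 = (0 - 294) + 1 = -294 + 1 = -293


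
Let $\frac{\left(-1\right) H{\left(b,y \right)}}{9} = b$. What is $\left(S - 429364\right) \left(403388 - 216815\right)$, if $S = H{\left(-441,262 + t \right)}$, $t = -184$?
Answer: $-79367221335$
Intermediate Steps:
$H{\left(b,y \right)} = - 9 b$
$S = 3969$ ($S = \left(-9\right) \left(-441\right) = 3969$)
$\left(S - 429364\right) \left(403388 - 216815\right) = \left(3969 - 429364\right) \left(403388 - 216815\right) = \left(-425395\right) 186573 = -79367221335$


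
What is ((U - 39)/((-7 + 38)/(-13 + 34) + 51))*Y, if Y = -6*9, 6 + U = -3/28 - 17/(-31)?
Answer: 3132837/68324 ≈ 45.853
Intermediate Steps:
U = -4825/868 (U = -6 + (-3/28 - 17/(-31)) = -6 + (-3*1/28 - 17*(-1/31)) = -6 + (-3/28 + 17/31) = -6 + 383/868 = -4825/868 ≈ -5.5588)
Y = -54
((U - 39)/((-7 + 38)/(-13 + 34) + 51))*Y = ((-4825/868 - 39)/((-7 + 38)/(-13 + 34) + 51))*(-54) = -38677/(868*(31/21 + 51))*(-54) = -38677/(868*1102/21)*(-54) = -38677/868*21/1102*(-54) = -116031/136648*(-54) = 3132837/68324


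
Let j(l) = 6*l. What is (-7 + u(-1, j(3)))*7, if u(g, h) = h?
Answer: 77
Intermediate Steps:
(-7 + u(-1, j(3)))*7 = (-7 + 6*3)*7 = (-7 + 18)*7 = 11*7 = 77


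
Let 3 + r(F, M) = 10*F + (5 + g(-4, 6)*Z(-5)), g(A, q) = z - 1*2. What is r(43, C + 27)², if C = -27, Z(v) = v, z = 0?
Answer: 195364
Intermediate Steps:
g(A, q) = -2 (g(A, q) = 0 - 1*2 = 0 - 2 = -2)
r(F, M) = 12 + 10*F (r(F, M) = -3 + (10*F + (5 - 2*(-5))) = -3 + (10*F + (5 + 10)) = -3 + (10*F + 15) = -3 + (15 + 10*F) = 12 + 10*F)
r(43, C + 27)² = (12 + 10*43)² = (12 + 430)² = 442² = 195364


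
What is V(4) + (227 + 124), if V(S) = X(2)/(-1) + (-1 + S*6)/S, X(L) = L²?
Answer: 1411/4 ≈ 352.75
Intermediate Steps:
V(S) = -4 + (-1 + 6*S)/S (V(S) = 2²/(-1) + (-1 + S*6)/S = 4*(-1) + (-1 + 6*S)/S = -4 + (-1 + 6*S)/S)
V(4) + (227 + 124) = (2 - 1/4) + (227 + 124) = (2 - 1*¼) + 351 = (2 - ¼) + 351 = 7/4 + 351 = 1411/4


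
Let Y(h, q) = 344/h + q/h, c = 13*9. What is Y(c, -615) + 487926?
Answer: 57087071/117 ≈ 4.8792e+5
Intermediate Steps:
c = 117
Y(c, -615) + 487926 = (344 - 615)/117 + 487926 = (1/117)*(-271) + 487926 = -271/117 + 487926 = 57087071/117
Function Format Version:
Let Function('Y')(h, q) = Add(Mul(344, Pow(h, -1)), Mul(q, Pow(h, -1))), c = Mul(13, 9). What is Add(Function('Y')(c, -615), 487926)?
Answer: Rational(57087071, 117) ≈ 4.8792e+5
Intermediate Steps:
c = 117
Add(Function('Y')(c, -615), 487926) = Add(Mul(Pow(117, -1), Add(344, -615)), 487926) = Add(Mul(Rational(1, 117), -271), 487926) = Add(Rational(-271, 117), 487926) = Rational(57087071, 117)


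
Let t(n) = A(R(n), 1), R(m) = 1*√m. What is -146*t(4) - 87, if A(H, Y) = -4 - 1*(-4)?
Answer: -87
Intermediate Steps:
R(m) = √m
A(H, Y) = 0 (A(H, Y) = -4 + 4 = 0)
t(n) = 0
-146*t(4) - 87 = -146*0 - 87 = 0 - 87 = -87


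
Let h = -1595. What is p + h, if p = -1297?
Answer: -2892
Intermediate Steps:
p + h = -1297 - 1595 = -2892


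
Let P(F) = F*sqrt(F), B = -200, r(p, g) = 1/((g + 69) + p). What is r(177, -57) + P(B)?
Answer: 1/189 - 2000*I*sqrt(2) ≈ 0.005291 - 2828.4*I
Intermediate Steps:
r(p, g) = 1/(69 + g + p) (r(p, g) = 1/((69 + g) + p) = 1/(69 + g + p))
P(F) = F**(3/2)
r(177, -57) + P(B) = 1/(69 - 57 + 177) + (-200)**(3/2) = 1/189 - 2000*I*sqrt(2)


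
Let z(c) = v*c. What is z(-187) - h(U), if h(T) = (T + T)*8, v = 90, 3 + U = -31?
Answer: -16286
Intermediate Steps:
U = -34 (U = -3 - 31 = -34)
h(T) = 16*T (h(T) = (2*T)*8 = 16*T)
z(c) = 90*c
z(-187) - h(U) = 90*(-187) - 16*(-34) = -16830 - 1*(-544) = -16830 + 544 = -16286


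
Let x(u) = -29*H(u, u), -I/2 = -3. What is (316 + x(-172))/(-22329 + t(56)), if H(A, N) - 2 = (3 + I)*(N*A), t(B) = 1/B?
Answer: 432385296/1250423 ≈ 345.79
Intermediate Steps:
I = 6 (I = -2*(-3) = 6)
H(A, N) = 2 + 9*A*N (H(A, N) = 2 + (3 + 6)*(N*A) = 2 + 9*(A*N) = 2 + 9*A*N)
x(u) = -58 - 261*u**2 (x(u) = -29*(2 + 9*u*u) = -29*(2 + 9*u**2) = -58 - 261*u**2)
(316 + x(-172))/(-22329 + t(56)) = (316 + (-58 - 261*(-172)**2))/(-22329 + 1/56) = (316 + (-58 - 261*29584))/(-22329 + 1/56) = (316 + (-58 - 7721424))/(-1250423/56) = (316 - 7721482)*(-56/1250423) = -7721166*(-56/1250423) = 432385296/1250423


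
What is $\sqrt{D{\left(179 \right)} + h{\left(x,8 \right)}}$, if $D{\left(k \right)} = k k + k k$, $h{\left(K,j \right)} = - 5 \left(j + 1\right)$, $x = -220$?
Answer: $\sqrt{64037} \approx 253.06$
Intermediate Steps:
$h{\left(K,j \right)} = -5 - 5 j$ ($h{\left(K,j \right)} = - 5 \left(1 + j\right) = -5 - 5 j$)
$D{\left(k \right)} = 2 k^{2}$ ($D{\left(k \right)} = k^{2} + k^{2} = 2 k^{2}$)
$\sqrt{D{\left(179 \right)} + h{\left(x,8 \right)}} = \sqrt{2 \cdot 179^{2} - 45} = \sqrt{2 \cdot 32041 - 45} = \sqrt{64082 - 45} = \sqrt{64037}$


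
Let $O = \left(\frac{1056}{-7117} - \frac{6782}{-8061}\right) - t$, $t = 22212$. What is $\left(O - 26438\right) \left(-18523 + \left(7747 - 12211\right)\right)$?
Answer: $\frac{5832465200275124}{5215467} \approx 1.1183 \cdot 10^{9}$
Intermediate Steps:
$O = - \frac{115842338906}{5215467}$ ($O = \left(\frac{1056}{-7117} - \frac{6782}{-8061}\right) - 22212 = \left(1056 \left(- \frac{1}{7117}\right) - - \frac{6782}{8061}\right) - 22212 = \left(- \frac{96}{647} + \frac{6782}{8061}\right) - 22212 = \frac{3614098}{5215467} - 22212 = - \frac{115842338906}{5215467} \approx -22211.0$)
$\left(O - 26438\right) \left(-18523 + \left(7747 - 12211\right)\right) = \left(- \frac{115842338906}{5215467} - 26438\right) \left(-18523 + \left(7747 - 12211\right)\right) = - \frac{253728855452 \left(-18523 - 4464\right)}{5215467} = \left(- \frac{253728855452}{5215467}\right) \left(-22987\right) = \frac{5832465200275124}{5215467}$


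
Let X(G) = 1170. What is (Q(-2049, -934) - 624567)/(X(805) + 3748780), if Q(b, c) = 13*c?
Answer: -636709/3749950 ≈ -0.16979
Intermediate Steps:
(Q(-2049, -934) - 624567)/(X(805) + 3748780) = (13*(-934) - 624567)/(1170 + 3748780) = (-12142 - 624567)/3749950 = -636709*1/3749950 = -636709/3749950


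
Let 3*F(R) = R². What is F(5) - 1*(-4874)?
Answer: 14647/3 ≈ 4882.3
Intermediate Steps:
F(R) = R²/3
F(5) - 1*(-4874) = (⅓)*5² - 1*(-4874) = (⅓)*25 + 4874 = 25/3 + 4874 = 14647/3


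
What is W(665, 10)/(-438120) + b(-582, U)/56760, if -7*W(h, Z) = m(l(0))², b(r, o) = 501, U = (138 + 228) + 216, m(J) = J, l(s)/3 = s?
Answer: 167/18920 ≈ 0.0088266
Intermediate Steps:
l(s) = 3*s
U = 582 (U = 366 + 216 = 582)
W(h, Z) = 0 (W(h, Z) = -(3*0)²/7 = -⅐*0² = -⅐*0 = 0)
W(665, 10)/(-438120) + b(-582, U)/56760 = 0/(-438120) + 501/56760 = 0*(-1/438120) + 501*(1/56760) = 0 + 167/18920 = 167/18920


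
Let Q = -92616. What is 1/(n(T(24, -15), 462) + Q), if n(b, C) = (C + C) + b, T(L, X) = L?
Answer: -1/91668 ≈ -1.0909e-5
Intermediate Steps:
n(b, C) = b + 2*C (n(b, C) = 2*C + b = b + 2*C)
1/(n(T(24, -15), 462) + Q) = 1/((24 + 2*462) - 92616) = 1/((24 + 924) - 92616) = 1/(948 - 92616) = 1/(-91668) = -1/91668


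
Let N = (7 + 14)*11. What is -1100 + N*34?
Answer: 6754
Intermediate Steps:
N = 231 (N = 21*11 = 231)
-1100 + N*34 = -1100 + 231*34 = -1100 + 7854 = 6754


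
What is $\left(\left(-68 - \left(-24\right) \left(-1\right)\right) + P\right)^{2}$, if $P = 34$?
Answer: $3364$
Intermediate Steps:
$\left(\left(-68 - \left(-24\right) \left(-1\right)\right) + P\right)^{2} = \left(\left(-68 - \left(-24\right) \left(-1\right)\right) + 34\right)^{2} = \left(\left(-68 - 24\right) + 34\right)^{2} = \left(-92 + 34\right)^{2} = \left(-58\right)^{2} = 3364$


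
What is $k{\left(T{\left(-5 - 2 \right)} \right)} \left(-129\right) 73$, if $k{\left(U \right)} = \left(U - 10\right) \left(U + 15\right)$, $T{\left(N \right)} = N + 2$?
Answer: $1412550$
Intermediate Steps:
$T{\left(N \right)} = 2 + N$
$k{\left(U \right)} = \left(-10 + U\right) \left(15 + U\right)$
$k{\left(T{\left(-5 - 2 \right)} \right)} \left(-129\right) 73 = \left(-150 + \left(2 - 7\right)^{2} + 5 \left(2 - 7\right)\right) \left(-129\right) 73 = \left(-150 + \left(-5\right)^{2} + 5 \left(-5\right)\right) \left(-129\right) 73 = \left(-150 + 25 - 25\right) \left(-129\right) 73 = \left(-150\right) \left(-129\right) 73 = 19350 \cdot 73 = 1412550$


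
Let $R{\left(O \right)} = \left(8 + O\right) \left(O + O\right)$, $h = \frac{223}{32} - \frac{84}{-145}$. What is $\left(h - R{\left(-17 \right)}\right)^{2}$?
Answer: $\frac{1917718123489}{21529600} \approx 89074.0$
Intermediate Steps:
$h = \frac{35023}{4640}$ ($h = 223 \cdot \frac{1}{32} - - \frac{84}{145} = \frac{223}{32} + \frac{84}{145} = \frac{35023}{4640} \approx 7.5481$)
$R{\left(O \right)} = 2 O \left(8 + O\right)$ ($R{\left(O \right)} = \left(8 + O\right) 2 O = 2 O \left(8 + O\right)$)
$\left(h - R{\left(-17 \right)}\right)^{2} = \left(\frac{35023}{4640} - 2 \left(-17\right) \left(8 - 17\right)\right)^{2} = \left(\frac{35023}{4640} - 2 \left(-17\right) \left(-9\right)\right)^{2} = \left(\frac{35023}{4640} - 306\right)^{2} = \left(- \frac{1384817}{4640}\right)^{2} = \frac{1917718123489}{21529600}$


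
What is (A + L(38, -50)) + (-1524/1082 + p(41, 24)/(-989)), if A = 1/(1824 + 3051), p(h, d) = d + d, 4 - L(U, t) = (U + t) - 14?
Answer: 74450969549/2608363875 ≈ 28.543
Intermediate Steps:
L(U, t) = 18 - U - t (L(U, t) = 4 - ((U + t) - 14) = 4 - (-14 + U + t) = 4 + (14 - U - t) = 18 - U - t)
p(h, d) = 2*d
A = 1/4875 ≈ 0.00020513
(A + L(38, -50)) + (-1524/1082 + p(41, 24)/(-989)) = (1/4875 + (18 - 1*38 - 1*(-50))) + (-1524/1082 + (2*24)/(-989)) = (1/4875 + (18 - 38 + 50)) + (-1524*1/1082 + 48*(-1/989)) = (1/4875 + 30) + (-762/541 - 48/989) = 146251/4875 - 779586/535049 = 74450969549/2608363875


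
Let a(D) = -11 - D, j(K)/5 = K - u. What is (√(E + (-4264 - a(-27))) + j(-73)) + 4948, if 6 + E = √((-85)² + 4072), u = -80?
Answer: 4983 + √(-4286 + √11297) ≈ 4983.0 + 64.651*I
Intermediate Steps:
j(K) = 400 + 5*K (j(K) = 5*(K - 1*(-80)) = 5*(K + 80) = 5*(80 + K) = 400 + 5*K)
E = -6 + √11297 (E = -6 + √((-85)² + 4072) = -6 + √(7225 + 4072) = -6 + √11297 ≈ 100.29)
(√(E + (-4264 - a(-27))) + j(-73)) + 4948 = (√((-6 + √11297) + (-4264 - (-11 - 1*(-27)))) + (400 + 5*(-73))) + 4948 = (√((-6 + √11297) + (-4264 - (-11 + 27))) + (400 - 365)) + 4948 = (√((-6 + √11297) + (-4264 - 1*16)) + 35) + 4948 = (√((-6 + √11297) + (-4264 - 16)) + 35) + 4948 = (√((-6 + √11297) - 4280) + 35) + 4948 = (√(-4286 + √11297) + 35) + 4948 = (35 + √(-4286 + √11297)) + 4948 = 4983 + √(-4286 + √11297)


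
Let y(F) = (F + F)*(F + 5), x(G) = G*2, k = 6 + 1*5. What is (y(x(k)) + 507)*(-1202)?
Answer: -2037390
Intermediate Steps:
k = 11 (k = 6 + 5 = 11)
x(G) = 2*G
y(F) = 2*F*(5 + F) (y(F) = (2*F)*(5 + F) = 2*F*(5 + F))
(y(x(k)) + 507)*(-1202) = (2*(2*11)*(5 + 2*11) + 507)*(-1202) = (2*22*(5 + 22) + 507)*(-1202) = (2*22*27 + 507)*(-1202) = (1188 + 507)*(-1202) = 1695*(-1202) = -2037390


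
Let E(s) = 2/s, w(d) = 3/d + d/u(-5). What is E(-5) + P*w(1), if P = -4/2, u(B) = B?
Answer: -6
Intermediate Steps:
w(d) = 3/d - d/5 (w(d) = 3/d + d/(-5) = 3/d + d*(-⅕) = 3/d - d/5)
P = -2 (P = (½)*(-4) = -2)
E(-5) + P*w(1) = 2/(-5) - 2*(3/1 - ⅕*1) = 2*(-⅕) - 2*(3*1 - ⅕) = -⅖ - 2*(3 - ⅕) = -⅖ - 2*14/5 = -⅖ - 28/5 = -6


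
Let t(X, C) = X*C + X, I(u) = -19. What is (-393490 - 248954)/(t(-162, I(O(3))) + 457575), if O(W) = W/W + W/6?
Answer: -214148/153497 ≈ -1.3951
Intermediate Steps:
O(W) = 1 + W/6 (O(W) = 1 + W*(⅙) = 1 + W/6)
t(X, C) = X + C*X (t(X, C) = C*X + X = X + C*X)
(-393490 - 248954)/(t(-162, I(O(3))) + 457575) = (-393490 - 248954)/(-162*(1 - 19) + 457575) = -642444/(-162*(-18) + 457575) = -642444/(2916 + 457575) = -642444/460491 = -642444*1/460491 = -214148/153497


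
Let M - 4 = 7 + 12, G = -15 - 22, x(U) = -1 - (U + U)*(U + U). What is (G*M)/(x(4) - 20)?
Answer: 851/85 ≈ 10.012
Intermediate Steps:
x(U) = -1 - 4*U² (x(U) = -1 - 2*U*2*U = -1 - 4*U²)
G = -37
M = 23 (M = 4 + (7 + 12) = 4 + 19 = 23)
(G*M)/(x(4) - 20) = (-37*23)/((-1 - 4*4²) - 20) = -851/((-1 - 4*16) - 20) = -851/((-1 - 64) - 20) = -851/(-65 - 20) = -851/(-85) = -851*(-1/85) = 851/85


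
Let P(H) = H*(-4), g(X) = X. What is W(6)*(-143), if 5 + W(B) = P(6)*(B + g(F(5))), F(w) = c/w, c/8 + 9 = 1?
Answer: -113113/5 ≈ -22623.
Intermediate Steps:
c = -64 (c = -72 + 8*1 = -72 + 8 = -64)
F(w) = -64/w
P(H) = -4*H
W(B) = 1511/5 - 24*B (W(B) = -5 + (-4*6)*(B - 64/5) = -5 - 24*(B - 64*1/5) = -5 - 24*(B - 64/5) = -5 - 24*(-64/5 + B) = -5 + (1536/5 - 24*B) = 1511/5 - 24*B)
W(6)*(-143) = (1511/5 - 24*6)*(-143) = (1511/5 - 144)*(-143) = (791/5)*(-143) = -113113/5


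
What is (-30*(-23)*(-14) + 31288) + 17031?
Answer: 38659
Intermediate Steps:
(-30*(-23)*(-14) + 31288) + 17031 = (690*(-14) + 31288) + 17031 = (-9660 + 31288) + 17031 = 21628 + 17031 = 38659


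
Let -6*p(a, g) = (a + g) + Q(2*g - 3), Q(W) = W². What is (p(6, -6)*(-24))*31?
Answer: 27900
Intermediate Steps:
p(a, g) = -a/6 - g/6 - (-3 + 2*g)²/6 (p(a, g) = -((a + g) + (2*g - 3)²)/6 = -((a + g) + (-3 + 2*g)²)/6 = -(a + g + (-3 + 2*g)²)/6 = -a/6 - g/6 - (-3 + 2*g)²/6)
(p(6, -6)*(-24))*31 = ((-⅙*6 - ⅙*(-6) - (-3 + 2*(-6))²/6)*(-24))*31 = ((-1 + 1 - (-3 - 12)²/6)*(-24))*31 = ((-1 + 1 - ⅙*(-15)²)*(-24))*31 = ((-1 + 1 - ⅙*225)*(-24))*31 = ((-1 + 1 - 75/2)*(-24))*31 = -75/2*(-24)*31 = 900*31 = 27900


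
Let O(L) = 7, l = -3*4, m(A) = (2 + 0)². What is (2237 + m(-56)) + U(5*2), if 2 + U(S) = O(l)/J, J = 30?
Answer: 67177/30 ≈ 2239.2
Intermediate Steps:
m(A) = 4 (m(A) = 2² = 4)
l = -12
U(S) = -53/30 (U(S) = -2 + 7/30 = -53/30)
(2237 + m(-56)) + U(5*2) = (2237 + 4) - 53/30 = 2241 - 53/30 = 67177/30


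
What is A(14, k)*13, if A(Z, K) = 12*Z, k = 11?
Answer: 2184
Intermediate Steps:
A(14, k)*13 = (12*14)*13 = 168*13 = 2184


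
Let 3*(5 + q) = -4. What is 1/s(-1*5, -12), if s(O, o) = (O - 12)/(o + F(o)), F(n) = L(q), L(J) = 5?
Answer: 7/17 ≈ 0.41176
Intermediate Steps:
q = -19/3 (q = -5 + (⅓)*(-4) = -5 - 4/3 = -19/3 ≈ -6.3333)
F(n) = 5
s(O, o) = (-12 + O)/(5 + o) (s(O, o) = (O - 12)/(o + 5) = (-12 + O)/(5 + o))
1/s(-1*5, -12) = 1/((-12 - 1*5)/(5 - 12)) = 1/((-12 - 5)/(-7)) = 1/(-⅐*(-17)) = 1/(17/7) = 7/17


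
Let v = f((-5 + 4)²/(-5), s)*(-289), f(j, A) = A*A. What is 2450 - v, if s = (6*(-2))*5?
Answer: 1042850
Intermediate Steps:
s = -60 (s = -12*5 = -60)
f(j, A) = A²
v = -1040400 (v = (-60)²*(-289) = 3600*(-289) = -1040400)
2450 - v = 2450 - 1*(-1040400) = 2450 + 1040400 = 1042850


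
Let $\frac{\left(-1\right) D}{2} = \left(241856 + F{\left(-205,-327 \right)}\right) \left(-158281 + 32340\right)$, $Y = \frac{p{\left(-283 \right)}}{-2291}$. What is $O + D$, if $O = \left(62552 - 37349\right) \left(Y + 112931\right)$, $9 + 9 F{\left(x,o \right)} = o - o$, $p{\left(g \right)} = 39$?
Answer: $\frac{146085891464056}{2291} \approx 6.3765 \cdot 10^{10}$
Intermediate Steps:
$F{\left(x,o \right)} = -1$ ($F{\left(x,o \right)} = -1 + \frac{o - o}{9} = -1 + \frac{1}{9} \cdot 0 = -1 + 0 = -1$)
$Y = - \frac{39}{2291}$ ($Y = \frac{39}{-2291} = 39 \left(- \frac{1}{2291}\right) = - \frac{39}{2291} \approx -0.017023$)
$D = 60918921110$ ($D = - 2 \left(241856 - 1\right) \left(-158281 + 32340\right) = - 2 \cdot 241855 \left(-125941\right) = \left(-2\right) \left(-30459460555\right) = 60918921110$)
$O = \frac{6520643201046}{2291}$ ($O = \left(62552 - 37349\right) \left(- \frac{39}{2291} + 112931\right) = 25203 \cdot \frac{258724882}{2291} = \frac{6520643201046}{2291} \approx 2.8462 \cdot 10^{9}$)
$O + D = \frac{6520643201046}{2291} + 60918921110 = \frac{146085891464056}{2291}$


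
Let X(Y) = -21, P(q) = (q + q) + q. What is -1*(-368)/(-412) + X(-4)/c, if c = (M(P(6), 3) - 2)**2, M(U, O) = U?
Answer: -25715/26368 ≈ -0.97523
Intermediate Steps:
P(q) = 3*q (P(q) = 2*q + q = 3*q)
c = 256 (c = (3*6 - 2)**2 = (18 - 2)**2 = 16**2 = 256)
-1*(-368)/(-412) + X(-4)/c = -1*(-368)/(-412) - 21/256 = 368*(-1/412) - 21*1/256 = -92/103 - 21/256 = -25715/26368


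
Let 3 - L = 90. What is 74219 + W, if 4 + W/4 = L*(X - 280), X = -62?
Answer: 193219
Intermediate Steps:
L = -87 (L = 3 - 1*90 = 3 - 90 = -87)
W = 119000 (W = -16 + 4*(-87*(-62 - 280)) = -16 + 4*(-87*(-342)) = -16 + 4*29754 = -16 + 119016 = 119000)
74219 + W = 74219 + 119000 = 193219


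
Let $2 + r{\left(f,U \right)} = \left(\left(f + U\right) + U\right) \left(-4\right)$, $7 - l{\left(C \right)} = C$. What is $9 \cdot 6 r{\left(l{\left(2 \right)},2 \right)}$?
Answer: $-2052$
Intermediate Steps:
$l{\left(C \right)} = 7 - C$
$r{\left(f,U \right)} = -2 - 8 U - 4 f$ ($r{\left(f,U \right)} = -2 + \left(\left(f + U\right) + U\right) \left(-4\right) = -2 + \left(\left(U + f\right) + U\right) \left(-4\right) = -2 + \left(f + 2 U\right) \left(-4\right) = -2 - \left(4 f + 8 U\right) = -2 - 8 U - 4 f$)
$9 \cdot 6 r{\left(l{\left(2 \right)},2 \right)} = 9 \cdot 6 \left(-2 - 16 - 4 \left(7 - 2\right)\right) = 54 \left(-2 - 16 - 4 \left(7 - 2\right)\right) = 54 \left(-2 - 16 - 20\right) = 54 \left(-38\right) = -2052$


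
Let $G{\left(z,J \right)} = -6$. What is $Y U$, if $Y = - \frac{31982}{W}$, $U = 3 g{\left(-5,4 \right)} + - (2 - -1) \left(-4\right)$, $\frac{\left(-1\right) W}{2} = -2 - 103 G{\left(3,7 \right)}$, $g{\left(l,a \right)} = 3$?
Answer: $\frac{47973}{88} \approx 545.15$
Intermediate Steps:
$W = -1232$ ($W = - 2 \left(-2 - -618\right) = - 2 \left(-2 + 618\right) = \left(-2\right) 616 = -1232$)
$U = 21$ ($U = 3 \cdot 3 + - (2 - -1) \left(-4\right) = 9 + - (2 + 1) \left(-4\right) = 9 + \left(-1\right) 3 \left(-4\right) = 9 - -12 = 9 + 12 = 21$)
$Y = \frac{15991}{616}$ ($Y = - \frac{31982}{-1232} = \left(-31982\right) \left(- \frac{1}{1232}\right) = \frac{15991}{616} \approx 25.959$)
$Y U = \frac{15991}{616} \cdot 21 = \frac{47973}{88}$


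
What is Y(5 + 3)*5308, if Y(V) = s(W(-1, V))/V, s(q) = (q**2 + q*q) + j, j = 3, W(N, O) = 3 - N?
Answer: 46445/2 ≈ 23223.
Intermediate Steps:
s(q) = 3 + 2*q**2 (s(q) = (q**2 + q*q) + 3 = (q**2 + q**2) + 3 = 2*q**2 + 3 = 3 + 2*q**2)
Y(V) = 35/V (Y(V) = (3 + 2*(3 - 1*(-1))**2)/V = (3 + 2*(3 + 1)**2)/V = (3 + 2*4**2)/V = (3 + 2*16)/V = (3 + 32)/V = 35/V)
Y(5 + 3)*5308 = (35/(5 + 3))*5308 = (35/8)*5308 = 46445/2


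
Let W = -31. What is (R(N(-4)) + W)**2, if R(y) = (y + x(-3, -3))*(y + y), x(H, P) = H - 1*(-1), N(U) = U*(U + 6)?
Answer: 16641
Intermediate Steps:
N(U) = U*(6 + U)
x(H, P) = 1 + H (x(H, P) = H + 1 = 1 + H)
R(y) = 2*y*(-2 + y) (R(y) = (y + (1 - 3))*(y + y) = (y - 2)*(2*y) = (-2 + y)*(2*y) = 2*y*(-2 + y))
(R(N(-4)) + W)**2 = (2*(-4*(6 - 4))*(-2 - 4*(6 - 4)) - 31)**2 = (2*(-4*2)*(-2 - 4*2) - 31)**2 = (2*(-8)*(-2 - 8) - 31)**2 = (2*(-8)*(-10) - 31)**2 = (160 - 31)**2 = 129**2 = 16641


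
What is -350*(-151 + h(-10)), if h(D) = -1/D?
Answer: 52815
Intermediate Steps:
-350*(-151 + h(-10)) = -350*(-151 - 1/(-10)) = -350*(-151 - 1*(-⅒)) = -350*(-151 + ⅒) = -350*(-1509/10) = 52815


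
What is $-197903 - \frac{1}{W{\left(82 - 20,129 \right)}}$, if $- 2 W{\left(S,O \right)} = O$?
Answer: $- \frac{25529485}{129} \approx -1.979 \cdot 10^{5}$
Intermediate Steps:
$W{\left(S,O \right)} = - \frac{O}{2}$
$-197903 - \frac{1}{W{\left(82 - 20,129 \right)}} = -197903 - \frac{1}{\left(- \frac{1}{2}\right) 129} = -197903 - \frac{1}{- \frac{129}{2}} = -197903 - - \frac{2}{129} = -197903 + \frac{2}{129} = - \frac{25529485}{129}$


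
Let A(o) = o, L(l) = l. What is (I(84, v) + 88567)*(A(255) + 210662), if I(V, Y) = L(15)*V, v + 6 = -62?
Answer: 18946041359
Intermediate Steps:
v = -68 (v = -6 - 62 = -68)
I(V, Y) = 15*V
(I(84, v) + 88567)*(A(255) + 210662) = (15*84 + 88567)*(255 + 210662) = (1260 + 88567)*210917 = 89827*210917 = 18946041359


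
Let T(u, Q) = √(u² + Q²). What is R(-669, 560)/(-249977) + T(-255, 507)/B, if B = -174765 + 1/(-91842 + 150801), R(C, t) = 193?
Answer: -193/249977 - 176877*√35786/10303969634 ≈ -0.0040194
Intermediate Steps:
B = -10303969634/58959 (B = -174765 + 1/58959 = -10303969634/58959 ≈ -1.7477e+5)
T(u, Q) = √(Q² + u²)
R(-669, 560)/(-249977) + T(-255, 507)/B = 193/(-249977) + √(507² + (-255)²)/(-10303969634/58959) = 193*(-1/249977) + √(257049 + 65025)*(-58959/10303969634) = -193/249977 + √322074*(-58959/10303969634) = -193/249977 + (3*√35786)*(-58959/10303969634) = -193/249977 - 176877*√35786/10303969634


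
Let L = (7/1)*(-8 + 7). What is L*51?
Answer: -357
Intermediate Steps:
L = -7 (L = (7*1)*(-1) = 7*(-1) = -7)
L*51 = -7*51 = -357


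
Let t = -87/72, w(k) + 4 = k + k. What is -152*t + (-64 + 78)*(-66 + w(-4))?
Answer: -2725/3 ≈ -908.33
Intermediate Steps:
w(k) = -4 + 2*k (w(k) = -4 + (k + k) = -4 + 2*k)
t = -29/24 (t = -87*1/72 = -29/24 ≈ -1.2083)
-152*t + (-64 + 78)*(-66 + w(-4)) = -152*(-29/24) + (-64 + 78)*(-66 + (-4 + 2*(-4))) = 551/3 + 14*(-66 + (-4 - 8)) = 551/3 + 14*(-66 - 12) = 551/3 + 14*(-78) = 551/3 - 1092 = -2725/3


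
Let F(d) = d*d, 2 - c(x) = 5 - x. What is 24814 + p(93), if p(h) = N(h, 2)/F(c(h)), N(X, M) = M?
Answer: 100496701/4050 ≈ 24814.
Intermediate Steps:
c(x) = -3 + x (c(x) = 2 - (5 - x) = 2 + (-5 + x) = -3 + x)
F(d) = d²
p(h) = 2/(-3 + h)² (p(h) = 2/((-3 + h)²) = 2/(-3 + h)²)
24814 + p(93) = 24814 + 2/(-3 + 93)² = 24814 + 2/90² = 24814 + 2*(1/8100) = 24814 + 1/4050 = 100496701/4050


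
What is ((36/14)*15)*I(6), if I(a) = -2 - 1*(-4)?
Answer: 540/7 ≈ 77.143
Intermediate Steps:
I(a) = 2 (I(a) = -2 + 4 = 2)
((36/14)*15)*I(6) = ((36/14)*15)*2 = ((36*(1/14))*15)*2 = ((18/7)*15)*2 = (270/7)*2 = 540/7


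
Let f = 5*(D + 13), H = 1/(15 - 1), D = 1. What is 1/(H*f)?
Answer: 1/5 ≈ 0.20000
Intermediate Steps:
H = 1/14 ≈ 0.071429
f = 70 (f = 5*(1 + 13) = 5*14 = 70)
1/(H*f) = 1/((1/14)*70) = 1/5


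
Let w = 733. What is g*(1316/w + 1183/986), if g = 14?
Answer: 15153005/361369 ≈ 41.932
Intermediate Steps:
g*(1316/w + 1183/986) = 14*(1316/733 + 1183/986) = 14*(2164715/722738) = 15153005/361369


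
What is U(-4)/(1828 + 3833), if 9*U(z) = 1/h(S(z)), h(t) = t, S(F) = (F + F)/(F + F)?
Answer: 1/50949 ≈ 1.9627e-5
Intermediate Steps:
S(F) = 1 (S(F) = (2*F)/((2*F)) = (2*F)*(1/(2*F)) = 1)
U(z) = ⅑ (U(z) = (⅑)/1 = (⅑)*1 = ⅑)
U(-4)/(1828 + 3833) = 1/(9*(1828 + 3833)) = (⅑)/5661 = (⅑)*(1/5661) = 1/50949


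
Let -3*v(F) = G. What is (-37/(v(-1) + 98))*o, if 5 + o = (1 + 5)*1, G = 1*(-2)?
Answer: -3/8 ≈ -0.37500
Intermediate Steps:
G = -2
v(F) = 2/3 (v(F) = -1/3*(-2) = 2/3)
o = 1 (o = -5 + (1 + 5)*1 = -5 + 6*1 = -5 + 6 = 1)
(-37/(v(-1) + 98))*o = (-37/(2/3 + 98))*1 = (-37/(296/3))*1 = ((3/296)*(-37))*1 = -3/8*1 = -3/8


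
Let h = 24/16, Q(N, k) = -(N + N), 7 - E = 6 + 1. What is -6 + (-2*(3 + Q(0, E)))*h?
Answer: -15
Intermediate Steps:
E = 0 (E = 7 - (6 + 1) = 7 - 1*7 = 7 - 7 = 0)
Q(N, k) = -2*N
h = 3/2 (h = 24*(1/16) = 3/2 ≈ 1.5000)
-6 + (-2*(3 + Q(0, E)))*h = -6 - 2*(3 - 2*0)*(3/2) = -6 - 2*(3 + 0)*(3/2) = -6 - 2*3*(3/2) = -6 - 6*3/2 = -6 - 9 = -15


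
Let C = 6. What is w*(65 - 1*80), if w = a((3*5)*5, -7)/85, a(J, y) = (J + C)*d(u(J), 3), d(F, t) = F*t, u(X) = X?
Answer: -54675/17 ≈ -3216.2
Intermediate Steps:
a(J, y) = 3*J*(6 + J) (a(J, y) = (J + 6)*(J*3) = (6 + J)*(3*J) = 3*J*(6 + J))
w = 3645/17 (w = (3*((3*5)*5)*(6 + (3*5)*5))/85 = (3*(15*5)*(6 + 15*5))*(1/85) = (3*75*(6 + 75))*(1/85) = (3*75*81)*(1/85) = 18225*(1/85) = 3645/17 ≈ 214.41)
w*(65 - 1*80) = 3645*(65 - 1*80)/17 = 3645*(65 - 80)/17 = (3645/17)*(-15) = -54675/17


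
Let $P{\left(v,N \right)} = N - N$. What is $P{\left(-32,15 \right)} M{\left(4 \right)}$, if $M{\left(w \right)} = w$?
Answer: $0$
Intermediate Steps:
$P{\left(v,N \right)} = 0$
$P{\left(-32,15 \right)} M{\left(4 \right)} = 0 \cdot 4 = 0$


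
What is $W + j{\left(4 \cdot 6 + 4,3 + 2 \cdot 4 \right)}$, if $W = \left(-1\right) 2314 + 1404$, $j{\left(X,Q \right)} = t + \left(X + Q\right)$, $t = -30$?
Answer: $-901$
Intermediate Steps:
$j{\left(X,Q \right)} = -30 + Q + X$ ($j{\left(X,Q \right)} = -30 + \left(X + Q\right) = -30 + \left(Q + X\right) = -30 + Q + X$)
$W = -910$ ($W = -2314 + 1404 = -910$)
$W + j{\left(4 \cdot 6 + 4,3 + 2 \cdot 4 \right)} = -910 + \left(-30 + \left(3 + 2 \cdot 4\right) + \left(4 \cdot 6 + 4\right)\right) = -910 + \left(-30 + \left(3 + 8\right) + \left(24 + 4\right)\right) = -910 + \left(-30 + 11 + 28\right) = -910 + 9 = -901$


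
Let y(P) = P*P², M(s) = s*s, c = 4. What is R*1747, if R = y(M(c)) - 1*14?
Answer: 7131254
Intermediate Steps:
M(s) = s²
y(P) = P³
R = 4082 (R = (4²)³ - 1*14 = 16³ - 14 = 4096 - 14 = 4082)
R*1747 = 4082*1747 = 7131254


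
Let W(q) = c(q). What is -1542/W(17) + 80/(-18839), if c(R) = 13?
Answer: -29050778/244907 ≈ -118.62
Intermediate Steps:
W(q) = 13
-1542/W(17) + 80/(-18839) = -1542/13 + 80/(-18839) = -1542*1/13 + 80*(-1/18839) = -1542/13 - 80/18839 = -29050778/244907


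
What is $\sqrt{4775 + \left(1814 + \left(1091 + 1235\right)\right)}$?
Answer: $\sqrt{8915} \approx 94.419$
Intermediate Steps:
$\sqrt{4775 + \left(1814 + \left(1091 + 1235\right)\right)} = \sqrt{4775 + \left(1814 + 2326\right)} = \sqrt{4775 + 4140} = \sqrt{8915}$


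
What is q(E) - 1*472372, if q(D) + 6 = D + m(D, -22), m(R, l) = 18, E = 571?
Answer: -471789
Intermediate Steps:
q(D) = 12 + D (q(D) = -6 + (D + 18) = -6 + (18 + D) = 12 + D)
q(E) - 1*472372 = (12 + 571) - 1*472372 = 583 - 472372 = -471789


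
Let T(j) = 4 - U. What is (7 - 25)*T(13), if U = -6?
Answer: -180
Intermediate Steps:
T(j) = 10 (T(j) = 4 - 1*(-6) = 4 + 6 = 10)
(7 - 25)*T(13) = (7 - 25)*10 = -18*10 = -180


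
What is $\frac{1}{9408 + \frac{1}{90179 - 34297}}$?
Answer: $\frac{55882}{525737857} \approx 0.00010629$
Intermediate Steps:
$\frac{1}{9408 + \frac{1}{90179 - 34297}} = \frac{1}{9408 + \frac{1}{55882}} = \frac{1}{\frac{525737857}{55882}} = \frac{55882}{525737857}$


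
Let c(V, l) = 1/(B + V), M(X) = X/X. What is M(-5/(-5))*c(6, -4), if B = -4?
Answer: ½ ≈ 0.50000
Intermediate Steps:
M(X) = 1
c(V, l) = 1/(-4 + V)
M(-5/(-5))*c(6, -4) = 1/(-4 + 6) = 1/2 = 1*(½) = ½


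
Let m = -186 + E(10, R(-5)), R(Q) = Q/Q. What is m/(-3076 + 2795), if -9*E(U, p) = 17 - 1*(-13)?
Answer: 568/843 ≈ 0.67378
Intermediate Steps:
R(Q) = 1
E(U, p) = -10/3 (E(U, p) = -(17 - 1*(-13))/9 = -(17 + 13)/9 = -1/9*30 = -10/3)
m = -568/3 (m = -186 - 10/3 = -568/3 ≈ -189.33)
m/(-3076 + 2795) = -568/(3*(-3076 + 2795)) = -568/3/(-281) = -568/3*(-1/281) = 568/843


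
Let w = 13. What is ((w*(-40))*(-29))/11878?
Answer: 7540/5939 ≈ 1.2696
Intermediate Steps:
((w*(-40))*(-29))/11878 = ((13*(-40))*(-29))/11878 = -520*(-29)*(1/11878) = 15080*(1/11878) = 7540/5939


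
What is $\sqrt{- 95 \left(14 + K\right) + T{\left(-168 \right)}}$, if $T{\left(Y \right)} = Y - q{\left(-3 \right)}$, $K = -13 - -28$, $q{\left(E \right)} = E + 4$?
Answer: $2 i \sqrt{731} \approx 54.074 i$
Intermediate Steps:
$q{\left(E \right)} = 4 + E$
$K = 15$ ($K = -13 + 28 = 15$)
$T{\left(Y \right)} = -1 + Y$ ($T{\left(Y \right)} = Y - \left(4 - 3\right) = Y - 1 = -1 + Y$)
$\sqrt{- 95 \left(14 + K\right) + T{\left(-168 \right)}} = \sqrt{- 95 \left(14 + 15\right) - 169} = \sqrt{\left(-95\right) 29 - 169} = \sqrt{-2755 - 169} = \sqrt{-2924} = 2 i \sqrt{731}$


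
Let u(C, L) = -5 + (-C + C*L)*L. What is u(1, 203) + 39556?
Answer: 80557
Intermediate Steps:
u(C, L) = -5 + L*(-C + C*L)
u(1, 203) + 39556 = (-5 + 1*203² - 1*1*203) + 39556 = (-5 + 1*41209 - 203) + 39556 = (-5 + 41209 - 203) + 39556 = 41001 + 39556 = 80557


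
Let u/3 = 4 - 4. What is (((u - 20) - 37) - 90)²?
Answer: 21609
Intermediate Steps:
u = 0 (u = 3*(4 - 4) = 3*0 = 0)
(((u - 20) - 37) - 90)² = (((0 - 20) - 37) - 90)² = ((-20 - 37) - 90)² = (-57 - 90)² = (-147)² = 21609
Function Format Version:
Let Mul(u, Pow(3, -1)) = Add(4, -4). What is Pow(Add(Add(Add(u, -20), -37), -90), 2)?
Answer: 21609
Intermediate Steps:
u = 0 (u = Mul(3, Add(4, -4)) = Mul(3, 0) = 0)
Pow(Add(Add(Add(u, -20), -37), -90), 2) = Pow(Add(Add(Add(0, -20), -37), -90), 2) = Pow(Add(Add(-20, -37), -90), 2) = Pow(Add(-57, -90), 2) = Pow(-147, 2) = 21609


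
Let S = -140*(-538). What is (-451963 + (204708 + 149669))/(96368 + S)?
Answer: -48793/85844 ≈ -0.56839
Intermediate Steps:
S = 75320
(-451963 + (204708 + 149669))/(96368 + S) = (-451963 + (204708 + 149669))/(96368 + 75320) = (-451963 + 354377)/171688 = -97586*1/171688 = -48793/85844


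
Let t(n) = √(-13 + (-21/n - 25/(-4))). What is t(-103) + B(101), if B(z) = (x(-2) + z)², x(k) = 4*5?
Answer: 14641 + I*√277791/206 ≈ 14641.0 + 2.5585*I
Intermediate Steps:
x(k) = 20
B(z) = (20 + z)²
t(n) = √(-27/4 - 21/n) (t(n) = √(-13 + (-21/n - 25*(-¼))) = √(-13 + (-21/n + 25/4)) = √(-13 + (25/4 - 21/n)) = √(-27/4 - 21/n))
t(-103) + B(101) = √(-27 - 84/(-103))/2 + (20 + 101)² = √(-27 - 84*(-1/103))/2 + 121² = √(-27 + 84/103)/2 + 14641 = √(-2697/103)/2 + 14641 = (I*√277791/103)/2 + 14641 = I*√277791/206 + 14641 = 14641 + I*√277791/206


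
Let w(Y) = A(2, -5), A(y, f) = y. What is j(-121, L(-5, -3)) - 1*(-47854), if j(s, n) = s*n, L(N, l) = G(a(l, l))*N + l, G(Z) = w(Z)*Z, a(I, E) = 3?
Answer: 51847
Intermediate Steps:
w(Y) = 2
G(Z) = 2*Z
L(N, l) = l + 6*N (L(N, l) = (2*3)*N + l = 6*N + l = l + 6*N)
j(s, n) = n*s
j(-121, L(-5, -3)) - 1*(-47854) = (-3 + 6*(-5))*(-121) - 1*(-47854) = (-3 - 30)*(-121) + 47854 = -33*(-121) + 47854 = 3993 + 47854 = 51847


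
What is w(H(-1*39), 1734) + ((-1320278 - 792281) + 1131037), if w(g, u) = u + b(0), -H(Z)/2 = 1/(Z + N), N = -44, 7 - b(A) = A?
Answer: -979781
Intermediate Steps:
b(A) = 7 - A
H(Z) = -2/(-44 + Z) (H(Z) = -2/(Z - 44) = -2/(-44 + Z))
w(g, u) = 7 + u (w(g, u) = u + (7 - 1*0) = u + (7 + 0) = u + 7 = 7 + u)
w(H(-1*39), 1734) + ((-1320278 - 792281) + 1131037) = (7 + 1734) + ((-1320278 - 792281) + 1131037) = 1741 + (-2112559 + 1131037) = 1741 - 981522 = -979781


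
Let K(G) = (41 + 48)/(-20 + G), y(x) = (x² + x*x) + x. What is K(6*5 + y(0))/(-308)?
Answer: -89/3080 ≈ -0.028896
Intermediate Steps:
y(x) = x + 2*x² (y(x) = (x² + x²) + x = 2*x² + x = x + 2*x²)
K(G) = 89/(-20 + G)
K(6*5 + y(0))/(-308) = (89/(-20 + (6*5 + 0*(1 + 2*0))))/(-308) = (89/(-20 + (30 + 0*(1 + 0))))*(-1/308) = (89/(-20 + (30 + 0*1)))*(-1/308) = (89/(-20 + (30 + 0)))*(-1/308) = (89/(-20 + 30))*(-1/308) = (89/10)*(-1/308) = -89/3080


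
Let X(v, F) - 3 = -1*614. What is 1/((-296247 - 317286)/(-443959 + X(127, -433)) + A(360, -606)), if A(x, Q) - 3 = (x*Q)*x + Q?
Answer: -148190/11638576098059 ≈ -1.2733e-8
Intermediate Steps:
X(v, F) = -611 (X(v, F) = 3 - 1*614 = 3 - 614 = -611)
A(x, Q) = 3 + Q + Q*x**2 (A(x, Q) = 3 + ((x*Q)*x + Q) = 3 + ((Q*x)*x + Q) = 3 + (Q*x**2 + Q) = 3 + (Q + Q*x**2) = 3 + Q + Q*x**2)
1/((-296247 - 317286)/(-443959 + X(127, -433)) + A(360, -606)) = 1/((-296247 - 317286)/(-443959 - 611) + (3 - 606 - 606*360**2)) = 1/(-613533/(-444570) + (3 - 606 - 606*129600)) = 1/(-613533*(-1/444570) + (3 - 606 - 78537600)) = 1/(204511/148190 - 78538203) = 1/(-11638576098059/148190) = -148190/11638576098059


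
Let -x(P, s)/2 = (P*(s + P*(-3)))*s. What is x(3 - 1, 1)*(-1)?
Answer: -20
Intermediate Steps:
x(P, s) = -2*P*s*(s - 3*P) (x(P, s) = -2*P*(s + P*(-3))*s = -2*P*(s - 3*P)*s = -2*P*s*(s - 3*P))
x(3 - 1, 1)*(-1) = (2*(3 - 1)*1*(-1*1 + 3*(3 - 1)))*(-1) = (2*2*1*(-1 + 3*2))*(-1) = (2*2*1*(-1 + 6))*(-1) = (2*2*1*5)*(-1) = 20*(-1) = -20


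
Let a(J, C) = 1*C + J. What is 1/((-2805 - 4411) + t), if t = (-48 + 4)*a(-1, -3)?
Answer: -1/7040 ≈ -0.00014205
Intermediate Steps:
a(J, C) = C + J
t = 176 (t = (-48 + 4)*(-3 - 1) = -44*(-4) = 176)
1/((-2805 - 4411) + t) = 1/((-2805 - 4411) + 176) = 1/(-7216 + 176) = 1/(-7040) = -1/7040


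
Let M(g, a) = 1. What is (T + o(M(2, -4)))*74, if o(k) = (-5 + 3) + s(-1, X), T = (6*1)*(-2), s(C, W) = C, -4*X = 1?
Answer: -1110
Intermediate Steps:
X = -1/4 (X = -1/4*1 = -1/4 ≈ -0.25000)
T = -12 (T = 6*(-2) = -12)
o(k) = -3 (o(k) = (-5 + 3) - 1 = -2 - 1 = -3)
(T + o(M(2, -4)))*74 = (-12 - 3)*74 = -15*74 = -1110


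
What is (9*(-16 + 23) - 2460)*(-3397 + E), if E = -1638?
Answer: 12068895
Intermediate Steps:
(9*(-16 + 23) - 2460)*(-3397 + E) = (9*(-16 + 23) - 2460)*(-3397 - 1638) = (9*7 - 2460)*(-5035) = (63 - 2460)*(-5035) = -2397*(-5035) = 12068895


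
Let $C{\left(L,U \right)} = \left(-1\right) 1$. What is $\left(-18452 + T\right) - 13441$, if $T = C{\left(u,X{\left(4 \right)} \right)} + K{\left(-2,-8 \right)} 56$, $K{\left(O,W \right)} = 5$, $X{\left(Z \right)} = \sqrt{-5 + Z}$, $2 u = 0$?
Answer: $-31614$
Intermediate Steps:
$u = 0$ ($u = \frac{1}{2} \cdot 0 = 0$)
$C{\left(L,U \right)} = -1$
$T = 279$ ($T = -1 + 5 \cdot 56 = -1 + 280 = 279$)
$\left(-18452 + T\right) - 13441 = \left(-18452 + 279\right) - 13441 = -18173 - 13441 = -31614$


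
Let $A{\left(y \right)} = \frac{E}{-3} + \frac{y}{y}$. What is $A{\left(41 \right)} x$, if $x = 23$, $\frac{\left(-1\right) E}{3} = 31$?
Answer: $736$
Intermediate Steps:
$E = -93$ ($E = \left(-3\right) 31 = -93$)
$A{\left(y \right)} = 32$ ($A{\left(y \right)} = - \frac{93}{-3} + \frac{y}{y} = \left(-93\right) \left(- \frac{1}{3}\right) + 1 = 31 + 1 = 32$)
$A{\left(41 \right)} x = 32 \cdot 23 = 736$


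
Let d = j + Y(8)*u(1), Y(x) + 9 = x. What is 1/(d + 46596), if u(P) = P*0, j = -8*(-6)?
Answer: 1/46644 ≈ 2.1439e-5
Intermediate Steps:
Y(x) = -9 + x
j = 48
u(P) = 0
d = 48 (d = 48 + (-9 + 8)*0 = 48 - 1*0 = 48 + 0 = 48)
1/(d + 46596) = 1/(48 + 46596) = 1/46644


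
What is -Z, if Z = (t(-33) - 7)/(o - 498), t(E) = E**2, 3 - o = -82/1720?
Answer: 930520/425659 ≈ 2.1861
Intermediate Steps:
o = 2621/860 (o = 3 - (-82)/1720 = 3 - 1*(-41/860) = 3 + 41/860 = 2621/860 ≈ 3.0477)
Z = -930520/425659 (Z = ((-33)**2 - 7)/(2621/860 - 498) = (1089 - 7)/(-425659/860) = 1082*(-860/425659) = -930520/425659 ≈ -2.1861)
-Z = -1*(-930520/425659) = 930520/425659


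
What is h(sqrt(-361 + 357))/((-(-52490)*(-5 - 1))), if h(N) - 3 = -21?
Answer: 3/52490 ≈ 5.7154e-5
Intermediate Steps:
h(N) = -18 (h(N) = 3 - 21 = -18)
h(sqrt(-361 + 357))/((-(-52490)*(-5 - 1))) = -18*1/(52490*(-5 - 1)) = -18/((-(-52490)*(-6))) = -18/((-10498*30)) = -18/(-314940) = -18*(-1/314940) = 3/52490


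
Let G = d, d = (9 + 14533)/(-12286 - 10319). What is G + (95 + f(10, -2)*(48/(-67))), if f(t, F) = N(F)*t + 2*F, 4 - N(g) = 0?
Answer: 9440461/137685 ≈ 68.566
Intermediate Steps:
d = -1322/2055 (d = 14542/(-22605) = 14542*(-1/22605) = -1322/2055 ≈ -0.64331)
G = -1322/2055 ≈ -0.64331
N(g) = 4 (N(g) = 4 - 1*0 = 4 + 0 = 4)
f(t, F) = 2*F + 4*t (f(t, F) = 4*t + 2*F = 2*F + 4*t)
G + (95 + f(10, -2)*(48/(-67))) = -1322/2055 + (95 + (2*(-2) + 4*10)*(48/(-67))) = -1322/2055 + (95 + (-4 + 40)*(48*(-1/67))) = -1322/2055 + (95 + 36*(-48/67)) = -1322/2055 + (95 - 1728/67) = -1322/2055 + 4637/67 = 9440461/137685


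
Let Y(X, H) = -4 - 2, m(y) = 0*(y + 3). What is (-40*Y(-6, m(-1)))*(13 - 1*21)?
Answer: -1920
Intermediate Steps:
m(y) = 0 (m(y) = 0*(3 + y) = 0)
Y(X, H) = -6
(-40*Y(-6, m(-1)))*(13 - 1*21) = (-40*(-6))*(13 - 1*21) = 240*(13 - 21) = 240*(-8) = -1920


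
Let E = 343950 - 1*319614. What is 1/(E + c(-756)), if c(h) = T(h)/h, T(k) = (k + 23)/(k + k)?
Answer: 1143072/27817799459 ≈ 4.1091e-5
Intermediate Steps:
T(k) = (23 + k)/(2*k) (T(k) = (23 + k)/((2*k)) = (23 + k)*(1/(2*k)) = (23 + k)/(2*k))
c(h) = (23 + h)/(2*h²) (c(h) = ((23 + h)/(2*h))/h = (23 + h)/(2*h²))
E = 24336 (E = 343950 - 319614 = 24336)
1/(E + c(-756)) = 1/(24336 + (½)*(23 - 756)/(-756)²) = 1/(24336 + (½)*(1/571536)*(-733)) = 1/(24336 - 733/1143072) = 1/(27817799459/1143072) = 1143072/27817799459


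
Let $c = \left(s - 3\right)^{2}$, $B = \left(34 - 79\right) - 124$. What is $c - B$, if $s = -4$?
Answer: $218$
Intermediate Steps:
$B = -169$ ($B = -45 - 124 = -169$)
$c = 49$ ($c = \left(-4 - 3\right)^{2} = \left(-7\right)^{2} = 49$)
$c - B = 49 - -169 = 49 + 169 = 218$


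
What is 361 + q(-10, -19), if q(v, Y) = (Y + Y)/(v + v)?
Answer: 3629/10 ≈ 362.90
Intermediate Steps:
q(v, Y) = Y/v (q(v, Y) = (2*Y)/((2*v)) = (2*Y)*(1/(2*v)) = Y/v)
361 + q(-10, -19) = 361 - 19/(-10) = 361 - 19*(-⅒) = 361 + 19/10 = 3629/10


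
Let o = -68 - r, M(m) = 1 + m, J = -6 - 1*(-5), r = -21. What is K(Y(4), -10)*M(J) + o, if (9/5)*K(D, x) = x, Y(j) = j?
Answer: -47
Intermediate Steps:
J = -1 (J = -6 + 5 = -1)
K(D, x) = 5*x/9
o = -47 (o = -68 - 1*(-21) = -68 + 21 = -47)
K(Y(4), -10)*M(J) + o = ((5/9)*(-10))*(1 - 1) - 47 = -50/9*0 - 47 = 0 - 47 = -47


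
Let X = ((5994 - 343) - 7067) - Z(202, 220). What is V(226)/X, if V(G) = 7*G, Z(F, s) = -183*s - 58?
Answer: 791/19451 ≈ 0.040666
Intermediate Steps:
Z(F, s) = -58 - 183*s
X = 38902 (X = ((5994 - 343) - 7067) - (-58 - 183*220) = (5651 - 7067) - (-58 - 40260) = -1416 - 1*(-40318) = -1416 + 40318 = 38902)
V(226)/X = (7*226)/38902 = 1582*(1/38902) = 791/19451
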